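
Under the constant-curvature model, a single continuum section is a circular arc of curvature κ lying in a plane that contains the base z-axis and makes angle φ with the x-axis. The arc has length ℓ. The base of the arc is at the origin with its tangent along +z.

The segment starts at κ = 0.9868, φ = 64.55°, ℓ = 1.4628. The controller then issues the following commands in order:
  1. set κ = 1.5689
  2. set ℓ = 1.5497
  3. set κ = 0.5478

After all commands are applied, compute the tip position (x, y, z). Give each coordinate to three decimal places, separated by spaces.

0.266 0.559 1.370

initial: κ=0.9868, φ=64.55°, ℓ=1.4628
cmd 1: set κ=1.5689 → (κ,φ,ℓ)=(1.5689,64.55°,1.4628) → tip=(0.4554,0.9568,0.4774)
cmd 2: set ℓ=1.5497 → (κ,φ,ℓ)=(1.5689,64.55°,1.5497) → tip=(0.4816,1.0119,0.4156)
cmd 3: set κ=0.5478 → (κ,φ,ℓ)=(0.5478,64.55°,1.5497) → tip=(0.2661,0.5591,1.3702)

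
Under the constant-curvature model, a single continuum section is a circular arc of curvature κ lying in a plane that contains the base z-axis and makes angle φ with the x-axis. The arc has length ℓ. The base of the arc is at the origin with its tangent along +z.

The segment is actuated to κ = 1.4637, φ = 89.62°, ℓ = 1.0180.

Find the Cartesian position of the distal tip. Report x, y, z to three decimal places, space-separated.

θ = κ·ℓ = 1.4637 × 1.0180 = 1.49005 rad
ρ = (1 − cos θ)/κ = (1 − 0.08066)/1.4637 = 0.62809
z = sin θ / κ = 0.99674/1.4637 = 0.68097
x = ρ cos φ = 0.62809 × cos(89.62°) = 0.00417
y = ρ sin φ = 0.62809 × sin(89.62°) = 0.62808

0.004 0.628 0.681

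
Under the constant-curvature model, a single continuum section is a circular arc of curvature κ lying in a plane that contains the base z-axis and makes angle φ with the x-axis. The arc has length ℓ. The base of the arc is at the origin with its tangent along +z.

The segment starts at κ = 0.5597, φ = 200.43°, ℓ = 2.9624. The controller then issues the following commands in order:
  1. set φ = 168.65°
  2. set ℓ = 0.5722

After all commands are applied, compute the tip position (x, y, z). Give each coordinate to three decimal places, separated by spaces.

initial: κ=0.5597, φ=200.43°, ℓ=2.9624
cmd 1: set φ=168.65° → (κ,φ,ℓ)=(0.5597,168.65°,2.9624) → tip=(-1.9044,0.3823,1.7799)
cmd 2: set ℓ=0.5722 → (κ,φ,ℓ)=(0.5597,168.65°,0.5722) → tip=(-0.0891,0.0179,0.5625)

-0.089 0.018 0.562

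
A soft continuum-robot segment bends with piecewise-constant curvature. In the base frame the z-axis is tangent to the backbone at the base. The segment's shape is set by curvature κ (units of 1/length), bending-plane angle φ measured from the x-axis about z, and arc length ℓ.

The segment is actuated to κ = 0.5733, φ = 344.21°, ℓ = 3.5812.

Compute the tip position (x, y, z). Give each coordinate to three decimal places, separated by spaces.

2.457 -0.695 1.545

θ = κ·ℓ = 0.5733 × 3.5812 = 2.05310 rad
ρ = (1 − cos θ)/κ = (1 − -0.46382)/0.5733 = 2.55333
z = sin θ / κ = 0.88593/0.5733 = 1.54531
x = ρ cos φ = 2.55333 × cos(344.21°) = 2.45698
y = ρ sin φ = 2.55333 × sin(344.21°) = -0.69479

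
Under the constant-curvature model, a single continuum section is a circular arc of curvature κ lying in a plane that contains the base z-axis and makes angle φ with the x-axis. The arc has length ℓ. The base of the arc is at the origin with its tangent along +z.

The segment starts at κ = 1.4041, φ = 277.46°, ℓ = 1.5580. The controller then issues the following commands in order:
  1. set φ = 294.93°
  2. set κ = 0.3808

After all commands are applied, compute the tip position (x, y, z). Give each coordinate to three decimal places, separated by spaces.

initial: κ=1.4041, φ=277.46°, ℓ=1.5580
cmd 1: set φ=294.93° → (κ,φ,ℓ)=(1.4041,294.93°,1.5580) → tip=(0.4738,-1.0194,0.5810)
cmd 2: set κ=0.3808 → (κ,φ,ℓ)=(0.3808,294.93°,1.5580) → tip=(0.1892,-0.4070,1.4682)

0.189 -0.407 1.468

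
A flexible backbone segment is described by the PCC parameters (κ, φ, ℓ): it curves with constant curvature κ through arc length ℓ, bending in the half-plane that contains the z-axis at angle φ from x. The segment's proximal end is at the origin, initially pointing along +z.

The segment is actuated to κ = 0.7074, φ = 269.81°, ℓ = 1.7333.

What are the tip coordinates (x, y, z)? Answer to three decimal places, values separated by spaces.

-0.003 -0.936 1.330

θ = κ·ℓ = 0.7074 × 1.7333 = 1.22614 rad
ρ = (1 − cos θ)/κ = (1 − 0.33788)/0.7074 = 0.93600
z = sin θ / κ = 0.94119/0.7074 = 1.33049
x = ρ cos φ = 0.93600 × cos(269.81°) = -0.00310
y = ρ sin φ = 0.93600 × sin(269.81°) = -0.93599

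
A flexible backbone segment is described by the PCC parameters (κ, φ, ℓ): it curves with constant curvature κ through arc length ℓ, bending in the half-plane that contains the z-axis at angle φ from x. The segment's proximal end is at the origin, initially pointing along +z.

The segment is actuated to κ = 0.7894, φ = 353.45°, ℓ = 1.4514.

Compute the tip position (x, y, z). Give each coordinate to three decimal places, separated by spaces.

θ = κ·ℓ = 0.7894 × 1.4514 = 1.14574 rad
ρ = (1 − cos θ)/κ = (1 − 0.41238)/0.7894 = 0.74439
z = sin θ / κ = 0.91101/0.7894 = 1.15406
x = ρ cos φ = 0.74439 × cos(353.45°) = 0.73953
y = ρ sin φ = 0.74439 × sin(353.45°) = -0.08491

0.740 -0.085 1.154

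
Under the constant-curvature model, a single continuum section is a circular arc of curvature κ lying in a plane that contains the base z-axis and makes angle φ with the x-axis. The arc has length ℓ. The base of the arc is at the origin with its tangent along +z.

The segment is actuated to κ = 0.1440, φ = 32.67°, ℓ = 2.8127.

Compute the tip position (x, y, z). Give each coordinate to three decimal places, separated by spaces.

0.473 0.303 2.736

θ = κ·ℓ = 0.1440 × 2.8127 = 0.40503 rad
ρ = (1 − cos θ)/κ = (1 − 0.91909)/0.1440 = 0.56187
z = sin θ / κ = 0.39405/0.1440 = 2.73643
x = ρ cos φ = 0.56187 × cos(32.67°) = 0.47298
y = ρ sin φ = 0.56187 × sin(32.67°) = 0.30330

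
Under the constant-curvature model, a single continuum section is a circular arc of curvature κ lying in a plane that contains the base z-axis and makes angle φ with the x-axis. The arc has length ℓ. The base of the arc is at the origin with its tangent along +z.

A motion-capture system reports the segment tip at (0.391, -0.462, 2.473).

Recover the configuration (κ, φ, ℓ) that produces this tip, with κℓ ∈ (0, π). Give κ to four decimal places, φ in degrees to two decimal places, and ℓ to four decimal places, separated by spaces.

0.1867 310.24 2.5706

ρ = √(x²+y²) = √(0.391² + -0.462²) = 0.60525
φ = atan2(y, x) mod 360° = atan2(-0.462, 0.391) = 310.2419°
|p|² = ρ² + z² = 0.60525² + 2.473² = 6.48205
κ = 2ρ / |p|² = 2×0.60525 / 6.48205 = 0.18675
θ = 2·atan2(ρ, z) = 2·atan2(0.60525, 2.473) = 0.48005 rad
ℓ = θ/κ = 0.48005/0.18675 = 2.57060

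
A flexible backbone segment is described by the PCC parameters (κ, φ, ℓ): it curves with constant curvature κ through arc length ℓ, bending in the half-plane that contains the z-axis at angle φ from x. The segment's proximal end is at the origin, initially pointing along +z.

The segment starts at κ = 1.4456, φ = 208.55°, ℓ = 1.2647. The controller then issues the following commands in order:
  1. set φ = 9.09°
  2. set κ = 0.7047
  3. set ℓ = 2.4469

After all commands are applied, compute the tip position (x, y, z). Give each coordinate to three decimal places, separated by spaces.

1.616 0.258 1.402

initial: κ=1.4456, φ=208.55°, ℓ=1.2647
cmd 1: set φ=9.09° → (κ,φ,ℓ)=(1.4456,9.09°,1.2647) → tip=(0.8570,0.1371,0.6690)
cmd 2: set κ=0.7047 → (κ,φ,ℓ)=(0.7047,9.09°,1.2647) → tip=(0.5206,0.0833,1.1038)
cmd 3: set ℓ=2.4469 → (κ,φ,ℓ)=(0.7047,9.09°,2.4469) → tip=(1.6155,0.2585,1.4024)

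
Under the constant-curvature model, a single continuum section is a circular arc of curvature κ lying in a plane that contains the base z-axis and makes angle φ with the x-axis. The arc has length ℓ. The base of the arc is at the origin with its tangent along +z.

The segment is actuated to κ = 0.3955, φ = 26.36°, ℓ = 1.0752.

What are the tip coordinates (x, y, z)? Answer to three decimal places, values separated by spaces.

θ = κ·ℓ = 0.3955 × 1.0752 = 0.42524 rad
ρ = (1 − cos θ)/κ = (1 − 0.91094)/0.3955 = 0.22519
z = sin θ / κ = 0.41254/0.3955 = 1.04309
x = ρ cos φ = 0.22519 × cos(26.36°) = 0.20177
y = ρ sin φ = 0.22519 × sin(26.36°) = 0.09998

0.202 0.100 1.043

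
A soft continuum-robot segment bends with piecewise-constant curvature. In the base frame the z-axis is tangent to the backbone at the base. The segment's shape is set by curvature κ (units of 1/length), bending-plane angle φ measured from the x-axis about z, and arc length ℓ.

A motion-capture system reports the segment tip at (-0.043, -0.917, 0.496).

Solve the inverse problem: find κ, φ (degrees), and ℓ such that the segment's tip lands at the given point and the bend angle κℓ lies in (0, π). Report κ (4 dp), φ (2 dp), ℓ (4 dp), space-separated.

ρ = √(x²+y²) = √(-0.043² + -0.917²) = 0.91801
φ = atan2(y, x) mod 360° = atan2(-0.917, -0.043) = 267.3153°
|p|² = ρ² + z² = 0.91801² + 0.496² = 1.08875
κ = 2ρ / |p|² = 2×0.91801 / 1.08875 = 1.68635
θ = 2·atan2(ρ, z) = 2·atan2(0.91801, 0.496) = 2.15086 rad
ℓ = θ/κ = 2.15086/1.68635 = 1.27546

1.6863 267.32 1.2755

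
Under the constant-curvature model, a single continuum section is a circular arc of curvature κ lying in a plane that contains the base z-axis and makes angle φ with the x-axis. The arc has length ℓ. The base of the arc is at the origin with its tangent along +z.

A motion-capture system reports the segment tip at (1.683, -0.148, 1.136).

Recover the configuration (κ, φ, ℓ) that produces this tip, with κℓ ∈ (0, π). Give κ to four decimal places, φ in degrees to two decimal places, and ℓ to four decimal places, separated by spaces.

ρ = √(x²+y²) = √(1.683² + -0.148²) = 1.68949
φ = atan2(y, x) mod 360° = atan2(-0.148, 1.683) = 354.9744°
|p|² = ρ² + z² = 1.68949² + 1.136² = 4.14489
κ = 2ρ / |p|² = 2×1.68949 / 4.14489 = 0.81522
θ = 2·atan2(ρ, z) = 2·atan2(1.68949, 1.136) = 1.95768 rad
ℓ = θ/κ = 1.95768/0.81522 = 2.40142

0.8152 354.97 2.4014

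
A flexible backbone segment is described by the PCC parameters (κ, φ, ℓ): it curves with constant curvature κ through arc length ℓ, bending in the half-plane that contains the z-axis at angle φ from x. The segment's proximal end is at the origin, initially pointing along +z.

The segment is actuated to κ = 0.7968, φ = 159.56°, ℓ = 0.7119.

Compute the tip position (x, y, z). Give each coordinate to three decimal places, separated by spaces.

-0.184 0.069 0.674

θ = κ·ℓ = 0.7968 × 0.7119 = 0.56724 rad
ρ = (1 − cos θ)/κ = (1 − 0.84339)/0.7968 = 0.19655
z = sin θ / κ = 0.53731/0.7968 = 0.67433
x = ρ cos φ = 0.19655 × cos(159.56°) = -0.18418
y = ρ sin φ = 0.19655 × sin(159.56°) = 0.06864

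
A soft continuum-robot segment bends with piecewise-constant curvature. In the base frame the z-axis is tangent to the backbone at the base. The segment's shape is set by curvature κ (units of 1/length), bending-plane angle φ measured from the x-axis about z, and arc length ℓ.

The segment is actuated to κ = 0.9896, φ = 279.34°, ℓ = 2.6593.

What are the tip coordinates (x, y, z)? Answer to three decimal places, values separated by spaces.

θ = κ·ℓ = 0.9896 × 2.6593 = 2.63164 rad
ρ = (1 − cos θ)/κ = (1 − -0.87277)/0.9896 = 1.89245
z = sin θ / κ = 0.48813/0.9896 = 0.49326
x = ρ cos φ = 1.89245 × cos(279.34°) = 0.30713
y = ρ sin φ = 1.89245 × sin(279.34°) = -1.86736

0.307 -1.867 0.493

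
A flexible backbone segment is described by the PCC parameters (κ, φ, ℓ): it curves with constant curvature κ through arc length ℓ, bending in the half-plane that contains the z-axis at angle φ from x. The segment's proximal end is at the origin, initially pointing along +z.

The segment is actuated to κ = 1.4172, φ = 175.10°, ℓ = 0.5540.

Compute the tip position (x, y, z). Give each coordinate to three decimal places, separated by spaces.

θ = κ·ℓ = 1.4172 × 0.5540 = 0.78513 rad
ρ = (1 − cos θ)/κ = (1 − 0.70730)/1.4172 = 0.20654
z = sin θ / κ = 0.70692/1.4172 = 0.49881
x = ρ cos φ = 0.20654 × cos(175.10°) = -0.20578
y = ρ sin φ = 0.20654 × sin(175.10°) = 0.01764

-0.206 0.018 0.499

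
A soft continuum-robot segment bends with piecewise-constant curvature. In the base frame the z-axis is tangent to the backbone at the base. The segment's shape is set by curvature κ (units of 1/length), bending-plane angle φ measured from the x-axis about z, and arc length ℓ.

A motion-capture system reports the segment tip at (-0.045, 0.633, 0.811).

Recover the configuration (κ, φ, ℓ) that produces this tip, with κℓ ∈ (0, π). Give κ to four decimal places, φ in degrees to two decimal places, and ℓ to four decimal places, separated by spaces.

1.1969 94.07 1.1095

ρ = √(x²+y²) = √(-0.045² + 0.633²) = 0.63460
φ = atan2(y, x) mod 360° = atan2(0.633, -0.045) = 94.0663°
|p|² = ρ² + z² = 0.63460² + 0.811² = 1.06044
κ = 2ρ / |p|² = 2×0.63460 / 1.06044 = 1.19686
θ = 2·atan2(ρ, z) = 2·atan2(0.63460, 0.811) = 1.32794 rad
ℓ = θ/κ = 1.32794/1.19686 = 1.10952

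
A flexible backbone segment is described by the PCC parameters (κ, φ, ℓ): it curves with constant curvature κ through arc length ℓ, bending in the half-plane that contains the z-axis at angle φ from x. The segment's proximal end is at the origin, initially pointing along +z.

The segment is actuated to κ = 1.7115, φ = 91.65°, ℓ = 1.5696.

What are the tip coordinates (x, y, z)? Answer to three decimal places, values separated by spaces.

-0.032 1.109 0.257

θ = κ·ℓ = 1.7115 × 1.5696 = 2.68637 rad
ρ = (1 − cos θ)/κ = (1 − -0.89816)/1.7115 = 1.10906
z = sin θ / κ = 0.43966/1.7115 = 0.25689
x = ρ cos φ = 1.10906 × cos(91.65°) = -0.03193
y = ρ sin φ = 1.10906 × sin(91.65°) = 1.10860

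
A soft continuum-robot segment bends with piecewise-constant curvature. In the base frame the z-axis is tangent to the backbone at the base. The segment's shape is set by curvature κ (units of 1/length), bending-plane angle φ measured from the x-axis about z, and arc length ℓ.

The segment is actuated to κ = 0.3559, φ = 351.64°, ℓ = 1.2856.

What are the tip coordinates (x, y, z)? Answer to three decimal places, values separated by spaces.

θ = κ·ℓ = 0.3559 × 1.2856 = 0.45755 rad
ρ = (1 − cos θ)/κ = (1 − 0.89714)/0.3559 = 0.28901
z = sin θ / κ = 0.44175/0.3559 = 1.24121
x = ρ cos φ = 0.28901 × cos(351.64°) = 0.28594
y = ρ sin φ = 0.28901 × sin(351.64°) = -0.04202

0.286 -0.042 1.241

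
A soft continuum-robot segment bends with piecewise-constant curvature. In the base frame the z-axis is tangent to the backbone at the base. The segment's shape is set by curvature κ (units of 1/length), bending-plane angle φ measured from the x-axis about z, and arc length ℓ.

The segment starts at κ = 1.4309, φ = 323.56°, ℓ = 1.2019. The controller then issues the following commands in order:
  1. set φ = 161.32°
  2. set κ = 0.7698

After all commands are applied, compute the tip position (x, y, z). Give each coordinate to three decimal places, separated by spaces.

initial: κ=1.4309, φ=323.56°, ℓ=1.2019
cmd 1: set φ=161.32° → (κ,φ,ℓ)=(1.4309,161.32°,1.2019) → tip=(-0.7603,0.2571,0.6911)
cmd 2: set κ=0.7698 → (κ,φ,ℓ)=(0.7698,161.32°,1.2019) → tip=(-0.4902,0.1657,1.0376)

-0.490 0.166 1.038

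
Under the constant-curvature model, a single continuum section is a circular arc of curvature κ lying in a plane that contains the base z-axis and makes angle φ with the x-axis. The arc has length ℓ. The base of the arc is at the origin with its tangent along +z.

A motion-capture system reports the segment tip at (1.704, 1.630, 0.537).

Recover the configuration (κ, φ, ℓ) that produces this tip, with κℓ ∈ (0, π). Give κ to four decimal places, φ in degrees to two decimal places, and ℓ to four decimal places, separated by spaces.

0.8063 43.73 3.3408

ρ = √(x²+y²) = √(1.704² + 1.630²) = 2.35807
φ = atan2(y, x) mod 360° = atan2(1.630, 1.704) = 43.7285°
|p|² = ρ² + z² = 2.35807² + 0.537² = 5.84889
κ = 2ρ / |p|² = 2×2.35807 / 5.84889 = 0.80633
θ = 2·atan2(ρ, z) = 2·atan2(2.35807, 0.537) = 2.69377 rad
ℓ = θ/κ = 2.69377/0.80633 = 3.34077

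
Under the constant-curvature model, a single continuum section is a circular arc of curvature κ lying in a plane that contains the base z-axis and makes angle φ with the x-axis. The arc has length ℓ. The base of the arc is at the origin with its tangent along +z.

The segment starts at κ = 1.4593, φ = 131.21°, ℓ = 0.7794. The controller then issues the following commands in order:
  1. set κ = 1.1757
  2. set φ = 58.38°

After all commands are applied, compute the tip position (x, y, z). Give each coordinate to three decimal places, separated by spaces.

initial: κ=1.4593, φ=131.21°, ℓ=0.7794
cmd 1: set κ=1.1757 → (κ,φ,ℓ)=(1.1757,131.21°,0.7794) → tip=(-0.2193,0.2504,0.6748)
cmd 2: set φ=58.38° → (κ,φ,ℓ)=(1.1757,58.38°,0.7794) → tip=(0.1745,0.2834,0.6748)

0.174 0.283 0.675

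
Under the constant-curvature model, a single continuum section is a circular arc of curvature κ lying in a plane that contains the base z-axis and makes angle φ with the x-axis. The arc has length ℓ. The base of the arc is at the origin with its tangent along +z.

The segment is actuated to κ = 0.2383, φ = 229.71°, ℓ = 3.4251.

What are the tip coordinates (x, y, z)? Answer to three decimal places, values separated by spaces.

θ = κ·ℓ = 0.2383 × 3.4251 = 0.81620 rad
ρ = (1 − cos θ)/κ = (1 − 0.68499)/0.2383 = 1.32189
z = sin θ / κ = 0.72855/0.2383 = 3.05728
x = ρ cos φ = 1.32189 × cos(229.71°) = -0.85481
y = ρ sin φ = 1.32189 × sin(229.71°) = -1.00831

-0.855 -1.008 3.057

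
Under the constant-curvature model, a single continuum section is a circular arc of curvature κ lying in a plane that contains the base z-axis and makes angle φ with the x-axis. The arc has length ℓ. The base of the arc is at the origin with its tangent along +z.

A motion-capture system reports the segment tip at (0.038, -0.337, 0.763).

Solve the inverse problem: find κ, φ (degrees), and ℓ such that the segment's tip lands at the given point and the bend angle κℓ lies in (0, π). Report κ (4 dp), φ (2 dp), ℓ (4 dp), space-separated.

ρ = √(x²+y²) = √(0.038² + -0.337²) = 0.33914
φ = atan2(y, x) mod 360° = atan2(-0.337, 0.038) = 276.4335°
|p|² = ρ² + z² = 0.33914² + 0.763² = 0.69718
κ = 2ρ / |p|² = 2×0.33914 / 0.69718 = 0.97288
θ = 2·atan2(ρ, z) = 2·atan2(0.33914, 0.763) = 0.83650 rad
ℓ = θ/κ = 0.83650/0.97288 = 0.85982

0.9729 276.43 0.8598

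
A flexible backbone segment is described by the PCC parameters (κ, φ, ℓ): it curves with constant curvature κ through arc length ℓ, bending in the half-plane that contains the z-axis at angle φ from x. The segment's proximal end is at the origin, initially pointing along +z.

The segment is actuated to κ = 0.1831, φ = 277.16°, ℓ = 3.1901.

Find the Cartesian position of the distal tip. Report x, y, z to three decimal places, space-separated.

0.113 -0.898 3.012

θ = κ·ℓ = 0.1831 × 3.1901 = 0.58411 rad
ρ = (1 − cos θ)/κ = (1 − 0.83420)/0.1831 = 0.90549
z = sin θ / κ = 0.55145/0.1831 = 3.01177
x = ρ cos φ = 0.90549 × cos(277.16°) = 0.11286
y = ρ sin φ = 0.90549 × sin(277.16°) = -0.89843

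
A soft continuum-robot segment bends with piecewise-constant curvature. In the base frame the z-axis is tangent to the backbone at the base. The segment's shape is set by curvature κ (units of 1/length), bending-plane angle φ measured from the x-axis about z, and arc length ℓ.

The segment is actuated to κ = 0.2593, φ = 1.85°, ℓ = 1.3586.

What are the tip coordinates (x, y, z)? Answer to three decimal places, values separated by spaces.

θ = κ·ℓ = 0.2593 × 1.3586 = 0.35228 rad
ρ = (1 − cos θ)/κ = (1 − 0.93859)/0.2593 = 0.23684
z = sin θ / κ = 0.34504/0.2593 = 1.33067
x = ρ cos φ = 0.23684 × cos(1.85°) = 0.23672
y = ρ sin φ = 0.23684 × sin(1.85°) = 0.00765

0.237 0.008 1.331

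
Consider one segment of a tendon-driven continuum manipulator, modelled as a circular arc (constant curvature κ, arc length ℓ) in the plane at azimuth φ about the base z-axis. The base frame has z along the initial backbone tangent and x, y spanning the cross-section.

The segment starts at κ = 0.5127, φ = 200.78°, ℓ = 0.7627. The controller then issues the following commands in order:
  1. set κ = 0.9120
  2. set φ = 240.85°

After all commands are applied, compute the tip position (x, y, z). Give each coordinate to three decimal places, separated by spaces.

initial: κ=0.5127, φ=200.78°, ℓ=0.7627
cmd 1: set κ=0.9120 → (κ,φ,ℓ)=(0.9120,200.78°,0.7627) → tip=(-0.2382,-0.0904,0.7027)
cmd 2: set φ=240.85° → (κ,φ,ℓ)=(0.9120,240.85°,0.7627) → tip=(-0.1241,-0.2225,0.7027)

-0.124 -0.222 0.703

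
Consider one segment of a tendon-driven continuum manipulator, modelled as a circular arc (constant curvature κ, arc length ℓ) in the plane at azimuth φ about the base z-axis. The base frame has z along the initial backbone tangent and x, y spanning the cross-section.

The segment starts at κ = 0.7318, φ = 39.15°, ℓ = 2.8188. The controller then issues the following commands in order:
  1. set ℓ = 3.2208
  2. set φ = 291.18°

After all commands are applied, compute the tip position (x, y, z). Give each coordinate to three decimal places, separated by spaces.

0.843 -2.176 0.965

initial: κ=0.7318, φ=39.15°, ℓ=2.8188
cmd 1: set ℓ=3.2208 → (κ,φ,ℓ)=(0.7318,39.15°,3.2208) → tip=(1.8096,1.4733,0.9655)
cmd 2: set φ=291.18° → (κ,φ,ℓ)=(0.7318,291.18°,3.2208) → tip=(0.8431,-2.1759,0.9655)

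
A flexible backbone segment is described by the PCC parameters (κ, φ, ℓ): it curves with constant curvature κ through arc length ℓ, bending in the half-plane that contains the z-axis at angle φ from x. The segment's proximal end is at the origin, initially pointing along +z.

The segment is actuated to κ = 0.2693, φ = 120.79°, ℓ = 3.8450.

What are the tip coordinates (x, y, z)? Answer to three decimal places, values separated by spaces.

θ = κ·ℓ = 0.2693 × 3.8450 = 1.03546 rad
ρ = (1 − cos θ)/κ = (1 − 0.51013)/0.2693 = 1.81904
z = sin θ / κ = 0.86010/0.2693 = 3.19382
x = ρ cos φ = 1.81904 × cos(120.79°) = -0.93116
y = ρ sin φ = 1.81904 × sin(120.79°) = 1.56265

-0.931 1.563 3.194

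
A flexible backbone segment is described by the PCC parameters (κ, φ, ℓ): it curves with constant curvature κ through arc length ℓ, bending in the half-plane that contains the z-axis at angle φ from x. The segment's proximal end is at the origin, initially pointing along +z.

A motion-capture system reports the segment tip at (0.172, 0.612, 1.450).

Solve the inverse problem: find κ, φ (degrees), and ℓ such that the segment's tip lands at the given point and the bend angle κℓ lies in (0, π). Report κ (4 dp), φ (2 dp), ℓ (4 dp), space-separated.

0.5072 74.30 1.6292

ρ = √(x²+y²) = √(0.172² + 0.612²) = 0.63571
φ = atan2(y, x) mod 360° = atan2(0.612, 0.172) = 74.3022°
|p|² = ρ² + z² = 0.63571² + 1.450² = 2.50663
κ = 2ρ / |p|² = 2×0.63571 / 2.50663 = 0.50722
θ = 2·atan2(ρ, z) = 2·atan2(0.63571, 1.450) = 0.82637 rad
ℓ = θ/κ = 0.82637/0.50722 = 1.62920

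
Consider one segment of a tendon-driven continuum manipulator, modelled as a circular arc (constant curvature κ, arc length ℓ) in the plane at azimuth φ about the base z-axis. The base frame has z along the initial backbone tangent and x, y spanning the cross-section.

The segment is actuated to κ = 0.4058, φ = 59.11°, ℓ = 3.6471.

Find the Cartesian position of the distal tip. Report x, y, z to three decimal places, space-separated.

1.150 1.923 2.454

θ = κ·ℓ = 0.4058 × 3.6471 = 1.47999 rad
ρ = (1 − cos θ)/κ = (1 − 0.09068)/0.4058 = 2.24081
z = sin θ / κ = 0.99588/0.4058 = 2.45412
x = ρ cos φ = 2.24081 × cos(59.11°) = 1.15041
y = ρ sin φ = 2.24081 × sin(59.11°) = 1.92296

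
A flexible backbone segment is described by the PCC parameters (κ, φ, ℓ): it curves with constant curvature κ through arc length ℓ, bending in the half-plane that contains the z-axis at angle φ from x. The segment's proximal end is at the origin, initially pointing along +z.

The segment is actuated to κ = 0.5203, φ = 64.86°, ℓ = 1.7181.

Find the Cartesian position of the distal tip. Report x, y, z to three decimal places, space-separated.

0.305 0.650 1.498

θ = κ·ℓ = 0.5203 × 1.7181 = 0.89393 rad
ρ = (1 − cos θ)/κ = (1 − 0.62636)/0.5203 = 0.71813
z = sin θ / κ = 0.77954/0.5203 = 1.49825
x = ρ cos φ = 0.71813 × cos(64.86°) = 0.30509
y = ρ sin φ = 0.71813 × sin(64.86°) = 0.65011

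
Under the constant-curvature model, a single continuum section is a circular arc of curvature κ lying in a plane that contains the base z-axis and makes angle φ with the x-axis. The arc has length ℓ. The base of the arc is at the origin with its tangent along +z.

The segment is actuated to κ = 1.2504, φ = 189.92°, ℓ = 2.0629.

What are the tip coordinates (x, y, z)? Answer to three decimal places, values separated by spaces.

θ = κ·ℓ = 1.2504 × 2.0629 = 2.57945 rad
ρ = (1 − cos θ)/κ = (1 − -0.84612)/1.2504 = 1.47642
z = sin θ / κ = 0.53300/1.2504 = 0.42626
x = ρ cos φ = 1.47642 × cos(189.92°) = -1.45435
y = ρ sin φ = 1.47642 × sin(189.92°) = -0.25435

-1.454 -0.254 0.426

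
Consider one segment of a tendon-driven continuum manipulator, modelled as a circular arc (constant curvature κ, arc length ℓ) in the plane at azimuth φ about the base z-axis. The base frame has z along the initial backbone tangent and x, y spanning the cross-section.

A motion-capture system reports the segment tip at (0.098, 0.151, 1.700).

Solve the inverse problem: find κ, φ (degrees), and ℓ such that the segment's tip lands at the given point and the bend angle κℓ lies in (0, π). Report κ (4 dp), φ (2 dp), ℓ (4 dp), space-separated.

0.1232 57.02 1.7127

ρ = √(x²+y²) = √(0.098² + 0.151²) = 0.18001
φ = atan2(y, x) mod 360° = atan2(0.151, 0.098) = 57.0162°
|p|² = ρ² + z² = 0.18001² + 1.700² = 2.92240
κ = 2ρ / |p|² = 2×0.18001 / 2.92240 = 0.12320
θ = 2·atan2(ρ, z) = 2·atan2(0.18001, 1.700) = 0.21099 rad
ℓ = θ/κ = 0.21099/0.12320 = 1.71268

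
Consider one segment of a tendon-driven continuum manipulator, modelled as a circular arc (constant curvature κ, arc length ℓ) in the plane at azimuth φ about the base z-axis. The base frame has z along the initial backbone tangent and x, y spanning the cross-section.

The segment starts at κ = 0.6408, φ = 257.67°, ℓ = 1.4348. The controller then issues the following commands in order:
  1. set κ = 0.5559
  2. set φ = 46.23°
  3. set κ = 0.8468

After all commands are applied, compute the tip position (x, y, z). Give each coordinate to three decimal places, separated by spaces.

initial: κ=0.6408, φ=257.67°, ℓ=1.4348
cmd 1: set κ=0.5559 → (κ,φ,ℓ)=(0.5559,257.67°,1.4348) → tip=(-0.1158,-0.5300,1.2874)
cmd 2: set φ=46.23° → (κ,φ,ℓ)=(0.5559,46.23°,1.4348) → tip=(0.3753,0.3918,1.2874)
cmd 3: set κ=0.8468 → (κ,φ,ℓ)=(0.8468,46.23°,1.4348) → tip=(0.5323,0.5557,1.1070)

0.532 0.556 1.107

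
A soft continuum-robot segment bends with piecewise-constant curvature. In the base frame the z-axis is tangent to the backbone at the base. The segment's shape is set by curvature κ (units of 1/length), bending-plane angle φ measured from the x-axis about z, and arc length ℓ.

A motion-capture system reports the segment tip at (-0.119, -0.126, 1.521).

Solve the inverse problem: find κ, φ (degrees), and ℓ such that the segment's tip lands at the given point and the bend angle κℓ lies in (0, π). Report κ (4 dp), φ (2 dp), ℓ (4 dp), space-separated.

0.1479 226.64 1.5341

ρ = √(x²+y²) = √(-0.119² + -0.126²) = 0.17331
φ = atan2(y, x) mod 360° = atan2(-0.126, -0.119) = 226.6366°
|p|² = ρ² + z² = 0.17331² + 1.521² = 2.34348
κ = 2ρ / |p|² = 2×0.17331 / 2.34348 = 0.14791
θ = 2·atan2(ρ, z) = 2·atan2(0.17331, 1.521) = 0.22691 rad
ℓ = θ/κ = 0.22691/0.14791 = 1.53413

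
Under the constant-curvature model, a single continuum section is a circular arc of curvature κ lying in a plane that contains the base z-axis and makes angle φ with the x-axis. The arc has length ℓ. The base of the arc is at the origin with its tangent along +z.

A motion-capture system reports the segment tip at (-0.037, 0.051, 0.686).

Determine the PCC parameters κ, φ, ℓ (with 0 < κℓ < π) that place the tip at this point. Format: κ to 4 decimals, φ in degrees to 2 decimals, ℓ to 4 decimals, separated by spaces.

ρ = √(x²+y²) = √(-0.037² + 0.051²) = 0.06301
φ = atan2(y, x) mod 360° = atan2(0.051, -0.037) = 125.9605°
|p|² = ρ² + z² = 0.06301² + 0.686² = 0.47457
κ = 2ρ / |p|² = 2×0.06301 / 0.47457 = 0.26554
θ = 2·atan2(ρ, z) = 2·atan2(0.06301, 0.686) = 0.18318 rad
ℓ = θ/κ = 0.18318/0.26554 = 0.68985

0.2655 125.96 0.6899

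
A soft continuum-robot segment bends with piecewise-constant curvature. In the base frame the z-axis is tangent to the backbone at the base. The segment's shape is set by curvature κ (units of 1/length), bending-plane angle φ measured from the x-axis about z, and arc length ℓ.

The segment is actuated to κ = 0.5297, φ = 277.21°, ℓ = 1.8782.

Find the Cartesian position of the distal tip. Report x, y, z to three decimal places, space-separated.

θ = κ·ℓ = 0.5297 × 1.8782 = 0.99488 rad
ρ = (1 − cos θ)/κ = (1 − 0.54460)/0.5297 = 0.85973
z = sin θ / κ = 0.83870/0.5297 = 1.58334
x = ρ cos φ = 0.85973 × cos(277.21°) = 0.10790
y = ρ sin φ = 0.85973 × sin(277.21°) = -0.85293

0.108 -0.853 1.583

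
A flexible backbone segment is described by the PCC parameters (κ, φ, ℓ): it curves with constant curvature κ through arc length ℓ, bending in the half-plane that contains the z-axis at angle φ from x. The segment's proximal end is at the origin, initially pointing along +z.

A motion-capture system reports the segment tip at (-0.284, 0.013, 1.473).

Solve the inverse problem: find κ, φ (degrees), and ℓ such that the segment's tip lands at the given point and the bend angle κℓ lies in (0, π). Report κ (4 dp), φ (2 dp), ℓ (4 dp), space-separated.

ρ = √(x²+y²) = √(-0.284² + 0.013²) = 0.28430
φ = atan2(y, x) mod 360° = atan2(0.013, -0.284) = 177.3791°
|p|² = ρ² + z² = 0.28430² + 1.473² = 2.25055
κ = 2ρ / |p|² = 2×0.28430 / 2.25055 = 0.25265
θ = 2·atan2(ρ, z) = 2·atan2(0.28430, 1.473) = 0.38132 rad
ℓ = θ/κ = 0.38132/0.25265 = 1.50931

0.2526 177.38 1.5093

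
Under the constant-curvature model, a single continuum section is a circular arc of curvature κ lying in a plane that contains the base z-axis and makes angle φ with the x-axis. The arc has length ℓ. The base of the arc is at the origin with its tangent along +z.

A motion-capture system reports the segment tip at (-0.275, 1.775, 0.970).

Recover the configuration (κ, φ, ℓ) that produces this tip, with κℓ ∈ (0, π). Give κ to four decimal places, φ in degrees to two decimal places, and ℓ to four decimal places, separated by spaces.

0.8621 98.81 2.4955

ρ = √(x²+y²) = √(-0.275² + 1.775²) = 1.79618
φ = atan2(y, x) mod 360° = atan2(1.775, -0.275) = 98.8068°
|p|² = ρ² + z² = 1.79618² + 0.970² = 4.16715
κ = 2ρ / |p|² = 2×1.79618 / 4.16715 = 0.86206
θ = 2·atan2(ρ, z) = 2·atan2(1.79618, 0.970) = 2.15127 rad
ℓ = θ/κ = 2.15127/0.86206 = 2.49549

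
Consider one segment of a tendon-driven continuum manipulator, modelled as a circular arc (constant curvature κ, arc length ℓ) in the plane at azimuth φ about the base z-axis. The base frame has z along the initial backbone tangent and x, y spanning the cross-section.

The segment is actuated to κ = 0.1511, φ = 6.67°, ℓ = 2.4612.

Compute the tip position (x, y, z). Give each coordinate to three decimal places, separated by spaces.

θ = κ·ℓ = 0.1511 × 2.4612 = 0.37189 rad
ρ = (1 − cos θ)/κ = (1 − 0.93164)/0.1511 = 0.45239
z = sin θ / κ = 0.36337/0.1511 = 2.40486
x = ρ cos φ = 0.45239 × cos(6.67°) = 0.44933
y = ρ sin φ = 0.45239 × sin(6.67°) = 0.05255

0.449 0.053 2.405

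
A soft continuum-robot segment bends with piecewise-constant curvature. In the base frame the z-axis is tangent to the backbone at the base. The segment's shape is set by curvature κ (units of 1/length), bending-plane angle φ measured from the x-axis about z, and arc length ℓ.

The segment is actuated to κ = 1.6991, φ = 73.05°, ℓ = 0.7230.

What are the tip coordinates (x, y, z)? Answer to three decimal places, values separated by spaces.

θ = κ·ℓ = 1.6991 × 0.7230 = 1.22845 rad
ρ = (1 − cos θ)/κ = (1 − 0.33570)/1.6991 = 0.39097
z = sin θ / κ = 0.94197/1.6991 = 0.55439
x = ρ cos φ = 0.39097 × cos(73.05°) = 0.11398
y = ρ sin φ = 0.39097 × sin(73.05°) = 0.37399

0.114 0.374 0.554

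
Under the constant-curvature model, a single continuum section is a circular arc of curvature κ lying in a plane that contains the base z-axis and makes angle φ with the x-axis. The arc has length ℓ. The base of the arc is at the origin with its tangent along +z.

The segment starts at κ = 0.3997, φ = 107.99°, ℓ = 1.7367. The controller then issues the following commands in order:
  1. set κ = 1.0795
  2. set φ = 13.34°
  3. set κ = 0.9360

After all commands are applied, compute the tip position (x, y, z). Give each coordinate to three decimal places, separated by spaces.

initial: κ=0.3997, φ=107.99°, ℓ=1.7367
cmd 1: set κ=1.0795 → (κ,φ,ℓ)=(1.0795,107.99°,1.7367) → tip=(-0.3717,1.1448,0.8839)
cmd 2: set φ=13.34° → (κ,φ,ℓ)=(1.0795,13.34°,1.7367) → tip=(1.1711,0.2777,0.8839)
cmd 3: set κ=0.9360 → (κ,φ,ℓ)=(0.9360,13.34°,1.7367) → tip=(1.0964,0.2600,1.0668)

1.096 0.260 1.067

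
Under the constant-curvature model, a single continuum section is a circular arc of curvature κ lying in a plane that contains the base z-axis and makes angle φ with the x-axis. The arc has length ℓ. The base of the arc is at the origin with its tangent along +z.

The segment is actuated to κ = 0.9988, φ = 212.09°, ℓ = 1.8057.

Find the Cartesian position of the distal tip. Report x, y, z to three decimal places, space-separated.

-1.044 -0.655 0.974

θ = κ·ℓ = 0.9988 × 1.8057 = 1.80353 rad
ρ = (1 − cos θ)/κ = (1 − -0.23064)/0.9988 = 1.23212
z = sin θ / κ = 0.97304/0.9988 = 0.97421
x = ρ cos φ = 1.23212 × cos(212.09°) = -1.04387
y = ρ sin φ = 1.23212 × sin(212.09°) = -0.65456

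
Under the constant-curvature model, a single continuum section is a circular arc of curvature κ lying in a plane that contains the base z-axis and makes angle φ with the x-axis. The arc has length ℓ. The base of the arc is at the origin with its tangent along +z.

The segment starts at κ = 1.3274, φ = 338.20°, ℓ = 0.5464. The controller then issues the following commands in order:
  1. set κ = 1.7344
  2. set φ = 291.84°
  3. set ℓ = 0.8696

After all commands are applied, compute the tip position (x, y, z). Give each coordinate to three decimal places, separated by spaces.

initial: κ=1.3274, φ=338.20°, ℓ=0.5464
cmd 1: set κ=1.7344 → (κ,φ,ℓ)=(1.7344,338.20°,0.5464) → tip=(0.2229,-0.0892,0.4682)
cmd 2: set φ=291.84° → (κ,φ,ℓ)=(1.7344,291.84°,0.5464) → tip=(0.0893,-0.2229,0.4682)
cmd 3: set ℓ=0.8696 → (κ,φ,ℓ)=(1.7344,291.84°,0.8696) → tip=(0.2011,-0.5017,0.5754)

0.201 -0.502 0.575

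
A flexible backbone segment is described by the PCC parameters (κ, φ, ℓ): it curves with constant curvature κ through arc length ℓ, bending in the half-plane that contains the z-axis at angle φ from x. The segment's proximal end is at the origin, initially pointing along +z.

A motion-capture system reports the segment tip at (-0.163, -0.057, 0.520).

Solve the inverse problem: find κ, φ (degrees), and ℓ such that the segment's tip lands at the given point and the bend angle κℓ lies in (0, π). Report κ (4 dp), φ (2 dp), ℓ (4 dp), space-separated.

ρ = √(x²+y²) = √(-0.163² + -0.057²) = 0.17268
φ = atan2(y, x) mod 360° = atan2(-0.057, -0.163) = 199.2744°
|p|² = ρ² + z² = 0.17268² + 0.520² = 0.30022
κ = 2ρ / |p|² = 2×0.17268 / 0.30022 = 1.15036
θ = 2·atan2(ρ, z) = 2·atan2(0.17268, 0.520) = 0.64123 rad
ℓ = θ/κ = 0.64123/1.15036 = 0.55742

1.1504 199.27 0.5574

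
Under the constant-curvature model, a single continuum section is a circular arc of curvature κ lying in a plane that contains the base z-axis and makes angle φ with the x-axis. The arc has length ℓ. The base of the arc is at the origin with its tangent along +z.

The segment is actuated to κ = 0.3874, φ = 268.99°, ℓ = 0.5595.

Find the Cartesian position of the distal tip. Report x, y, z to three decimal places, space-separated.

-0.001 -0.060 0.555

θ = κ·ℓ = 0.3874 × 0.5595 = 0.21675 rad
ρ = (1 − cos θ)/κ = (1 − 0.97660)/0.3874 = 0.06040
z = sin θ / κ = 0.21506/0.3874 = 0.55513
x = ρ cos φ = 0.06040 × cos(268.99°) = -0.00106
y = ρ sin φ = 0.06040 × sin(268.99°) = -0.06039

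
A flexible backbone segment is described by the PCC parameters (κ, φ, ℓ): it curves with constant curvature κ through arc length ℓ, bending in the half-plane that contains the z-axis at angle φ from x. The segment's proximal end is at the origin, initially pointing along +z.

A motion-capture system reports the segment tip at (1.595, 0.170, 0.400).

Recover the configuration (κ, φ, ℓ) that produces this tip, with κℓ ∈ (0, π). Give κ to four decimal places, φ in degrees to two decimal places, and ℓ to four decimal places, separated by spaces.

ρ = √(x²+y²) = √(1.595² + 0.170²) = 1.60403
φ = atan2(y, x) mod 360° = atan2(0.170, 1.595) = 6.0838°
|p|² = ρ² + z² = 1.60403² + 0.400² = 2.73292
κ = 2ρ / |p|² = 2×1.60403 / 2.73292 = 1.17386
θ = 2·atan2(ρ, z) = 2·atan2(1.60403, 0.400) = 2.65282 rad
ℓ = θ/κ = 2.65282/1.17386 = 2.25991

1.1739 6.08 2.2599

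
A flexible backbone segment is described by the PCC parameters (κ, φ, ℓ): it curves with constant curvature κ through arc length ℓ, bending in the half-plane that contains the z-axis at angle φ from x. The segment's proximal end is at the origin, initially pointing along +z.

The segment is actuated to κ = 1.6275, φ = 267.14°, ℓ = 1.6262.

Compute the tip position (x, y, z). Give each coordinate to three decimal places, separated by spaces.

θ = κ·ℓ = 1.6275 × 1.6262 = 2.64664 rad
ρ = (1 − cos θ)/κ = (1 − -0.87999)/1.6275 = 1.15514
z = sin θ / κ = 0.47499/1.6275 = 0.29185
x = ρ cos φ = 1.15514 × cos(267.14°) = -0.05764
y = ρ sin φ = 1.15514 × sin(267.14°) = -1.15370

-0.058 -1.154 0.292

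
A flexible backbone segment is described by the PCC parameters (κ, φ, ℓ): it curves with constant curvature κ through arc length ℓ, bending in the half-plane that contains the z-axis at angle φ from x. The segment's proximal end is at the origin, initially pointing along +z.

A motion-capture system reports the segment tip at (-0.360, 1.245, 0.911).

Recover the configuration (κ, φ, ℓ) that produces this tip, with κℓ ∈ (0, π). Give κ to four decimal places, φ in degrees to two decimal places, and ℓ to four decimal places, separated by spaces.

ρ = √(x²+y²) = √(-0.360² + 1.245²) = 1.29600
φ = atan2(y, x) mod 360° = atan2(1.245, -0.360) = 106.1276°
|p|² = ρ² + z² = 1.29600² + 0.911² = 2.50955
κ = 2ρ / |p|² = 2×1.29600 / 2.50955 = 1.03286
θ = 2·atan2(ρ, z) = 2·atan2(1.29600, 0.911) = 1.91621 rad
ℓ = θ/κ = 1.91621/1.03286 = 1.85525

1.0329 106.13 1.8553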